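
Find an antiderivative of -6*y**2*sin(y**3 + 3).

2*cos(y**3 + 3) + C

Let u = y**3 + 3, so du = (3*y**2) dy.
Rewriting, the integral becomes -2·∫ sin(u) du = -2·-cos(u).
Substituting back, u = y**3 + 3.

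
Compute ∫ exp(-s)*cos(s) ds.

Let I denote the integral. Integrate by parts with u = cos(s), dv = exp(-s) ds, so v = -exp(-s): I = -exp(-s)*cos(s) − ∫ exp(-s)*sin(s) ds.
Apply parts again with u = sin(s), dv = exp(-s) ds: ∫ exp(-s)*sin(s) ds = -exp(-s)*sin(s) + I. Substituting back brings back I: I = exp(-s)*sin(s) - exp(-s)*cos(s) − I.
Solving for I: (1 + 1)·I equals the remaining terms, so I = (1/2)·(exp(-s)*sin(s) - exp(-s)*cos(s)).

exp(-s)*sin(s)/2 - exp(-s)*cos(s)/2 + C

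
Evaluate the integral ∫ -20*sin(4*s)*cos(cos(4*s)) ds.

Let u = cos(4*s), so du = (-4*sin(4*s)) ds.
Rewriting, the integral becomes 5·∫ cos(u) du = 5·sin(u).
Substituting back, u = cos(4*s).

5*sin(cos(4*s)) + C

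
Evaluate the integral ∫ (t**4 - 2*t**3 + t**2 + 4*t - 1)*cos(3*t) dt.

Use integration by parts with u = t**4 - 2*t**3 + t**2 + 4*t - 1, dv = cos(3*t) dt, so v = sin(3*t)/3.
Apply parts 4 times (tabular method): alternate signs, differentiate u down to 0, integrate dv up.

t**4*sin(3*t)/3 - 2*t**3*sin(3*t)/3 + 4*t**3*cos(3*t)/9 - t**2*sin(3*t)/9 - 2*t**2*cos(3*t)/3 + 16*t*sin(3*t)/9 - 2*t*cos(3*t)/27 - 25*sin(3*t)/81 + 16*cos(3*t)/27 + C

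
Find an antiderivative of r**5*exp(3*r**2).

(9*r**4 - 6*r**2 + 2)*exp(3*r**2)/54 + C

Let u = r², du = 2r dr; rewrite as (1/2)∫ u^2·exp(3u) du.
Now integrate by parts 2 times.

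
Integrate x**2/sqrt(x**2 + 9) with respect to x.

x*sqrt(x**2 + 9)/2 - 9*log(x + sqrt(x**2 + 9))/2 + C

Substitute x = 3·tan(θ), so dx = 3·sec(θ)^2 dθ and the radical becomes sqrt(x**2 + 9) = 3·sec(θ) by the Pythagorean identity.
Integrate the resulting trig expression in θ, then back-substitute tan(θ) = x/3, sec(θ) = sqrt(x**2 + 9)/3 (absorbing any constant into C).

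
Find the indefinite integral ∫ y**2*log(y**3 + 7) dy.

y**3*log(y**3 + 7)/3 - y**3/3 + 7*log(y**3 + 7)/3 + C

Let u = y**3 + 7, so du = (3*y**2) dy.
The integral becomes (1/3)·∫ log(u) du; integrate by parts with u′=log(u), dv′=du.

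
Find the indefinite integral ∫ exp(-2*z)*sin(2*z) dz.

Let I denote the integral. Integrate by parts with u = sin(2*z), dv = exp(-2*z) dz, so v = -exp(-2*z)/2: I = -exp(-2*z)*sin(2*z)/2 + ∫ exp(-2*z)*cos(2*z) dz.
Apply parts again with u = cos(2*z), dv = exp(-2*z) dz: ∫ exp(-2*z)*cos(2*z) dz = -exp(-2*z)*cos(2*z)/2 − I. Substituting back brings back I: I = -exp(-2*z)*sin(2*z)/2 - exp(-2*z)*cos(2*z)/2 − I.
Solving for I: (1 + 1)·I equals the remaining terms, so I = (1/2)·(-exp(-2*z)*sin(2*z)/2 - exp(-2*z)*cos(2*z)/2).

-exp(-2*z)*sin(2*z)/4 - exp(-2*z)*cos(2*z)/4 + C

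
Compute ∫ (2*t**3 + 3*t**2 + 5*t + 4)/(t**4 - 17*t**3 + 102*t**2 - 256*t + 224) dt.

Factor the denominator: (t - 7)*(t - 4)**2*(t - 2).
Partial-fraction decomposition: -21/(10*(t - 2)) - 275/(18*(t - 4)) - 100/(3*(t - 4)**2) + 872/(45*(t - 7)).
Integrate each term; A/(t−a) gives A·log|t−a|; A/(t−a)² gives −A/(t−a).

872*log(t - 7)/45 - 275*log(t - 4)/18 - 21*log(t - 2)/10 + 100/(3*t - 12) + C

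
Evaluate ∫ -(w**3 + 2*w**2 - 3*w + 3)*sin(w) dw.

w**3*cos(w) - 3*w**2*sin(w) + 2*w**2*cos(w) - 4*w*sin(w) - 9*w*cos(w) + 9*sin(w) - cos(w) + C

Use integration by parts with u = w**3 + 2*w**2 - 3*w + 3, dv = -sin(w) dw, so v = cos(w).
Apply parts 3 times (tabular method): alternate signs, differentiate u down to 0, integrate dv up.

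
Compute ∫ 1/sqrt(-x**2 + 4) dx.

asin(x/2) + C

Substitute x = 2·sin(θ), so dx = 2·cos(θ) dθ and the radical becomes sqrt(-x**2 + 4) = 2·cos(θ) by the Pythagorean identity.
Integrate the resulting trig expression in θ, then back-substitute θ = asin(x/2), sin(θ) = x/2, cos(θ) = sqrt(-x**2 + 4)/2 (absorbing any constant into C).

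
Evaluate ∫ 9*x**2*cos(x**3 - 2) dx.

Let u = x**3 - 2, so du = (3*x**2) dx.
Rewriting, the integral becomes 3·∫ cos(u) du = 3·sin(u).
Substituting back, u = x**3 - 2.

3*sin(x**3 - 2) + C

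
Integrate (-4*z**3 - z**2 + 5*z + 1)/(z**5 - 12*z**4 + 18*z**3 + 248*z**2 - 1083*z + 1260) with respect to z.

-1385*log(z - 7)/576 + 251*log(z - 4)/27 - 1781*log(z - 3)/256 + 451*log(z + 5)/6912 + 101/(32*z - 96) + C

Factor the denominator: (z - 7)*(z - 4)*(z - 3)**2*(z + 5).
Partial-fraction decomposition: 451/(6912*(z + 5)) - 1781/(256*(z - 3)) - 101/(32*(z - 3)**2) + 251/(27*(z - 4)) - 1385/(576*(z - 7)).
Integrate each term; A/(z−a) gives A·log|z−a|; A/(z−a)² gives −A/(z−a).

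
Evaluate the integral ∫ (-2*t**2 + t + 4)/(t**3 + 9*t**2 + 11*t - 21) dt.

3*log(t - 1)/32 + 17*log(t + 3)/16 - 101*log(t + 7)/32 + C

Factor the denominator: (t - 1)*(t + 3)*(t + 7).
Partial-fraction decomposition: -101/(32*(t + 7)) + 17/(16*(t + 3)) + 3/(32*(t - 1)).
Integrate each term: A/(t−a) contributes A·log|t−a|.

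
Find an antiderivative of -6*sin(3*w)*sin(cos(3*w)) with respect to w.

-2*cos(cos(3*w)) + C

Let u = cos(3*w), so du = (-3*sin(3*w)) dw.
Rewriting, the integral becomes 2·∫ sin(u) du = 2·-cos(u).
Substituting back, u = cos(3*w).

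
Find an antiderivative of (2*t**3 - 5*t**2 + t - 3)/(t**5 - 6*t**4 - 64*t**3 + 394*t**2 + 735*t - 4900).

445*log(t - 7)/616 - 5033*log(t - 5)/7776 + 215*log(t + 4)/2673 - 941*log(t + 7)/6048 + 127/(216*t - 1080) + C

Factor the denominator: (t - 7)*(t - 5)**2*(t + 4)*(t + 7).
Partial-fraction decomposition: -941/(6048*(t + 7)) + 215/(2673*(t + 4)) - 5033/(7776*(t - 5)) - 127/(216*(t - 5)**2) + 445/(616*(t - 7)).
Integrate each term; A/(t−a) gives A·log|t−a|; A/(t−a)² gives −A/(t−a).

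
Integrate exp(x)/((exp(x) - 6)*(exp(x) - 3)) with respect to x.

Let u = e^x, du = e^x dx.
The integral becomes ∫ du/((u-3)(u-6)); decompose into partial fractions.

log(exp(x) - 6)/3 - log(exp(x) - 3)/3 + C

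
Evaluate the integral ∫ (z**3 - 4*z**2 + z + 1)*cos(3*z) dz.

Use integration by parts with u = z**3 - 4*z**2 + z + 1, dv = cos(3*z) dz, so v = sin(3*z)/3.
Apply parts 3 times (tabular method): alternate signs, differentiate u down to 0, integrate dv up.

z**3*sin(3*z)/3 - 4*z**2*sin(3*z)/3 + z**2*cos(3*z)/3 + z*sin(3*z)/9 - 8*z*cos(3*z)/9 + 17*sin(3*z)/27 + cos(3*z)/27 + C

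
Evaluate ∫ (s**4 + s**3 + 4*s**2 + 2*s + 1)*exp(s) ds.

Use integration by parts with u = s**4 + s**3 + 4*s**2 + 2*s + 1, dv = exp(s) ds, so v = exp(s).
Apply parts 4 times (tabular method): alternate signs, differentiate u down to 0, integrate dv up.

(s**4 - 3*s**3 + 13*s**2 - 24*s + 25)*exp(s) + C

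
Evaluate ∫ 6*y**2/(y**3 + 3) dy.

2*log(y**3 + 3) + C

Let u = y**3 + 3, so du = (3*y**2) dy.
Rewriting, the integral becomes 2·∫ 1/u du = 2·log(u).
Substituting back, u = y**3 + 3.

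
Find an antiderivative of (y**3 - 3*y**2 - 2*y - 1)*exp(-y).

Use integration by parts with u = y**3 - 3*y**2 - 2*y - 1, dv = exp(-y) dy, so v = -exp(-y).
Apply parts 3 times (tabular method): alternate signs, differentiate u down to 0, integrate dv up.

(-y**3 + 2*y + 3)*exp(-y) + C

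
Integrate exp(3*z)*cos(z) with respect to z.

Let I denote the integral. Integrate by parts with u = cos(z), dv = exp(3*z) dz, so v = exp(3*z)/3: I = exp(3*z)*cos(z)/3 + (1/3)·∫ exp(3*z)*sin(z) dz.
Apply parts again with u = sin(z), dv = exp(3*z) dz: ∫ exp(3*z)*sin(z) dz = exp(3*z)*sin(z)/3 − (1/3)·I. Substituting back brings back I: I = exp(3*z)*sin(z)/9 + exp(3*z)*cos(z)/3 − (1/9)·I.
Solving for I: (1 + 1/9)·I equals the remaining terms, so I = (9/10)·(exp(3*z)*sin(z)/9 + exp(3*z)*cos(z)/3).

exp(3*z)*sin(z)/10 + 3*exp(3*z)*cos(z)/10 + C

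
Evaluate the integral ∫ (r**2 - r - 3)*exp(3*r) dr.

(9*r**2 - 15*r - 22)*exp(3*r)/27 + C

Use integration by parts with u = r**2 - r - 3, dv = exp(3*r) dr, so v = exp(3*r)/3.
Apply parts 2 times (tabular method): alternate signs, differentiate u down to 0, integrate dv up.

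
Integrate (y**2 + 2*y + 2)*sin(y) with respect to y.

Use integration by parts with u = y**2 + 2*y + 2, dv = sin(y) dy, so v = -cos(y).
Apply parts 2 times (tabular method): alternate signs, differentiate u down to 0, integrate dv up.

-y**2*cos(y) + 2*y*sin(y) - 2*y*cos(y) + 2*sin(y) + C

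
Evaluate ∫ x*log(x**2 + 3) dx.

x**2*log(x**2 + 3)/2 - x**2/2 + 3*log(x**2 + 3)/2 + C

Let u = x**2 + 3, so du = (2*x) dx.
The integral becomes (1/2)·∫ log(u) du; integrate by parts with u′=log(u), dv′=du.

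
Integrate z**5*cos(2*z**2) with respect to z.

Let u = z², du = 2z dz; rewrite as (1/2)∫ u^2·cos(2u) du.
Now integrate by parts 2 times.

z**4*sin(2*z**2)/4 + z**2*cos(2*z**2)/4 - sin(2*z**2)/8 + C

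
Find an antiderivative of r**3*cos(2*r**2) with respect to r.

Let u = r², du = 2r dr; rewrite as (1/2)∫ u^1·cos(2u) du.
Now integrate by parts 1 time.

r**2*sin(2*r**2)/4 + cos(2*r**2)/8 + C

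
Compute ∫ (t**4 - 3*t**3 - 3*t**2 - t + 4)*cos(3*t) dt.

Use integration by parts with u = t**4 - 3*t**3 - 3*t**2 - t + 4, dv = cos(3*t) dt, so v = sin(3*t)/3.
Apply parts 4 times (tabular method): alternate signs, differentiate u down to 0, integrate dv up.

t**4*sin(3*t)/3 - t**3*sin(3*t) + 4*t**3*cos(3*t)/9 - 13*t**2*sin(3*t)/9 - t**2*cos(3*t) + t*sin(3*t)/3 - 26*t*cos(3*t)/27 + 134*sin(3*t)/81 + cos(3*t)/9 + C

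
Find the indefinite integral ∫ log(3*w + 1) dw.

w*log(3*w + 1) - w + log(3*w + 1)/3 + C

Use integration by parts with u = log(3*w + 1), dv = dw.
Then du = 3/(3*w + 1) dw and v = w.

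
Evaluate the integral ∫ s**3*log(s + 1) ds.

s**4*log(s + 1)/4 - s**4/16 + s**3/12 - s**2/8 + s/4 - log(s + 1)/4 + C

Use integration by parts with u = log(s + 1), dv = s**3 ds.
Then du = 1/(s + 1) ds and v = s**4/4.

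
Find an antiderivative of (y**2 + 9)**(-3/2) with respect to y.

Substitute y = 3·tan(θ), so dy = 3·sec(θ)^2 dθ and the radical becomes sqrt(y**2 + 9) = 3·sec(θ) by the Pythagorean identity.
Integrate the resulting trig expression in θ, then back-substitute tan(θ) = y/3, sec(θ) = sqrt(y**2 + 9)/3 (absorbing any constant into C).

y/(9*sqrt(y**2 + 9)) + C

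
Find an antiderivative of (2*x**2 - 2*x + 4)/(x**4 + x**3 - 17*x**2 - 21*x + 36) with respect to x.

4*log(x - 4)/21 - log(x - 1)/12 - 3*log(x + 3)/28 - 1/(x + 3) + C

Factor the denominator: (x - 4)*(x - 1)*(x + 3)**2.
Partial-fraction decomposition: -3/(28*(x + 3)) + (x + 3)**(-2) - 1/(12*(x - 1)) + 4/(21*(x - 4)).
Integrate each term; A/(x−a) gives A·log|x−a|; A/(x−a)² gives −A/(x−a).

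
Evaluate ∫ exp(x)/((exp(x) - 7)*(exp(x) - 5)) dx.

Let u = e^x, du = e^x dx.
The integral becomes ∫ du/((u-7)(u-5)); decompose into partial fractions.

log(exp(x) - 7)/2 - log(exp(x) - 5)/2 + C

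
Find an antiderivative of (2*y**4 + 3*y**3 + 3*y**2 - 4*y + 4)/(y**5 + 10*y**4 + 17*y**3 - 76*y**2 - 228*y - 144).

Factor the denominator: (y - 3)*(y + 1)*(y + 2)*(y + 4)*(y + 6).
Partial-fraction decomposition: 52/(9*(y + 6)) - 97/(21*(y + 4)) + 4/(5*(y + 2)) - 1/(6*(y + 1)) + 131/(630*(y - 3)).
Integrate each term: A/(y−a) contributes A·log|y−a|.

131*log(y - 3)/630 - log(y + 1)/6 + 4*log(y + 2)/5 - 97*log(y + 4)/21 + 52*log(y + 6)/9 + C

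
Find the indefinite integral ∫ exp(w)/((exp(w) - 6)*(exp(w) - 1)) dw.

log(exp(w) - 6)/5 - log(exp(w) - 1)/5 + C

Let u = e^w, du = e^w dw.
The integral becomes ∫ du/((u-6)(u-1)); decompose into partial fractions.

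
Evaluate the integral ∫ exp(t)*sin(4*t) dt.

Let I denote the integral. Integrate by parts with u = sin(4*t), dv = exp(t) dt, so v = exp(t): I = exp(t)*sin(4*t) − 4·∫ exp(t)*cos(4*t) dt.
Apply parts again with u = cos(4*t), dv = exp(t) dt: ∫ exp(t)*cos(4*t) dt = exp(t)*cos(4*t) + 4·I. Substituting back brings back I: I = exp(t)*sin(4*t) - 4*exp(t)*cos(4*t) − 16·I.
Solving for I: (1 + 16)·I equals the remaining terms, so I = (1/17)·(exp(t)*sin(4*t) - 4*exp(t)*cos(4*t)).

exp(t)*sin(4*t)/17 - 4*exp(t)*cos(4*t)/17 + C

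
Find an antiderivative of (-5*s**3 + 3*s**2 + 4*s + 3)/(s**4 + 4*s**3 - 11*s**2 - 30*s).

Factor the denominator: s*(s - 3)*(s + 2)*(s + 5).
Partial-fraction decomposition: -683/(120*(s + 5)) + 47/(30*(s + 2)) - 31/(40*(s - 3)) - 1/(10*s).
Integrate each term: A/(s−a) contributes A·log|s−a|.

-log(s)/10 - 31*log(s - 3)/40 + 47*log(s + 2)/30 - 683*log(s + 5)/120 + C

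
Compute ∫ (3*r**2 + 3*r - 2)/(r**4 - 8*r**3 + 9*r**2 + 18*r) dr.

Factor the denominator: r*(r - 6)*(r - 3)*(r + 1).
Partial-fraction decomposition: 1/(14*(r + 1)) - 17/(18*(r - 3)) + 62/(63*(r - 6)) - 1/(9*r).
Integrate each term: A/(r−a) contributes A·log|r−a|.

-log(r)/9 + 62*log(r - 6)/63 - 17*log(r - 3)/18 + log(r + 1)/14 + C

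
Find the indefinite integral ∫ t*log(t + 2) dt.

t**2*log(t + 2)/2 - t**2/4 + t - 2*log(t + 2) + C

Use integration by parts with u = log(t + 2), dv = t dt.
Then du = 1/(t + 2) dt and v = t**2/2.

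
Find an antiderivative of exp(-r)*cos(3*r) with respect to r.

Let I denote the integral. Integrate by parts with u = cos(3*r), dv = exp(-r) dr, so v = -exp(-r): I = -exp(-r)*cos(3*r) − 3·∫ exp(-r)*sin(3*r) dr.
Apply parts again with u = sin(3*r), dv = exp(-r) dr: ∫ exp(-r)*sin(3*r) dr = -exp(-r)*sin(3*r) + 3·I. Substituting back brings back I: I = 3*exp(-r)*sin(3*r) - exp(-r)*cos(3*r) − 9·I.
Solving for I: (1 + 9)·I equals the remaining terms, so I = (1/10)·(3*exp(-r)*sin(3*r) - exp(-r)*cos(3*r)).

3*exp(-r)*sin(3*r)/10 - exp(-r)*cos(3*r)/10 + C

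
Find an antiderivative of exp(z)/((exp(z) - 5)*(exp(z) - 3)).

Let u = e^z, du = e^z dz.
The integral becomes ∫ du/((u-3)(u-5)); decompose into partial fractions.

log(exp(z) - 5)/2 - log(exp(z) - 3)/2 + C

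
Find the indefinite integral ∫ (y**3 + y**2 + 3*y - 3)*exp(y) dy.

(y**3 - 2*y**2 + 7*y - 10)*exp(y) + C

Use integration by parts with u = y**3 + y**2 + 3*y - 3, dv = exp(y) dy, so v = exp(y).
Apply parts 3 times (tabular method): alternate signs, differentiate u down to 0, integrate dv up.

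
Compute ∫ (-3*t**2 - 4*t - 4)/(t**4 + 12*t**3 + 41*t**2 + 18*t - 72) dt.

Factor the denominator: (t - 1)*(t + 3)*(t + 4)*(t + 6).
Partial-fraction decomposition: 44/(21*(t + 6)) - 18/(5*(t + 4)) + 19/(12*(t + 3)) - 11/(140*(t - 1)).
Integrate each term: A/(t−a) contributes A·log|t−a|.

-11*log(t - 1)/140 + 19*log(t + 3)/12 - 18*log(t + 4)/5 + 44*log(t + 6)/21 + C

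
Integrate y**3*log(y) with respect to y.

Use integration by parts with u = log(y), dv = y**3 dy.
Then du = 1/y dy and v = y**4/4.

y**4*log(y)/4 - y**4/16 + C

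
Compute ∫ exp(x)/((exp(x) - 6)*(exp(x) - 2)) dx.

Let u = e^x, du = e^x dx.
The integral becomes ∫ du/((u-6)(u-2)); decompose into partial fractions.

log(exp(x) - 6)/4 - log(exp(x) - 2)/4 + C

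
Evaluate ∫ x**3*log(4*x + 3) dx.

x**4*log(4*x + 3)/4 - x**4/16 + x**3/16 - 9*x**2/128 + 27*x/256 - 81*log(4*x + 3)/1024 + C

Use integration by parts with u = log(4*x + 3), dv = x**3 dx.
Then du = 4/(4*x + 3) dx and v = x**4/4.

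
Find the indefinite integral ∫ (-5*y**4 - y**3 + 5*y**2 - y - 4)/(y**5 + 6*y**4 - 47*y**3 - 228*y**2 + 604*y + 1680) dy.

-1567*log(y - 5)/462 + 106*log(y - 4)/55 - 9*log(y + 2)/140 + 3041*log(y + 6)/220 - 5707*log(y + 7)/330 + C

Factor the denominator: (y - 5)*(y - 4)*(y + 2)*(y + 6)*(y + 7).
Partial-fraction decomposition: -5707/(330*(y + 7)) + 3041/(220*(y + 6)) - 9/(140*(y + 2)) + 106/(55*(y - 4)) - 1567/(462*(y - 5)).
Integrate each term: A/(y−a) contributes A·log|y−a|.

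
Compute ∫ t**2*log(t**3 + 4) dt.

Let u = t**3 + 4, so du = (3*t**2) dt.
The integral becomes (1/3)·∫ log(u) du; integrate by parts with u′=log(u), dv′=du.

t**3*log(t**3 + 4)/3 - t**3/3 + 4*log(t**3 + 4)/3 + C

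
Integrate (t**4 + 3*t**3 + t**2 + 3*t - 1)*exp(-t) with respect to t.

(-t**4 - 7*t**3 - 22*t**2 - 47*t - 46)*exp(-t) + C

Use integration by parts with u = t**4 + 3*t**3 + t**2 + 3*t - 1, dv = exp(-t) dt, so v = -exp(-t).
Apply parts 4 times (tabular method): alternate signs, differentiate u down to 0, integrate dv up.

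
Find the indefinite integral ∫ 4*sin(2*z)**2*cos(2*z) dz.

2*sin(2*z)**3/3 + C

Let u = sin(2*z), so du = (2*cos(2*z)) dz.
Rewriting, the integral becomes 2·∫ u^2 du = 2·u^3/3.
Substituting back, u = sin(2*z).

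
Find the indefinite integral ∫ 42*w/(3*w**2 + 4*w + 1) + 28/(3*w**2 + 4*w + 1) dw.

7*log(3*w**2 + 4*w + 1) + C

Let u = 3*w**2 + 4*w + 1, so du = (6*w + 4) dw.
Rewriting, the integral becomes 7·∫ 1/u du = 7·log(u).
Substituting back, u = 3*w**2 + 4*w + 1.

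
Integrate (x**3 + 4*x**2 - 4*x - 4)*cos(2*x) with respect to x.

Use integration by parts with u = x**3 + 4*x**2 - 4*x - 4, dv = cos(2*x) dx, so v = sin(2*x)/2.
Apply parts 3 times (tabular method): alternate signs, differentiate u down to 0, integrate dv up.

x**3*sin(2*x)/2 + 2*x**2*sin(2*x) + 3*x**2*cos(2*x)/4 - 11*x*sin(2*x)/4 + 2*x*cos(2*x) - 3*sin(2*x) - 11*cos(2*x)/8 + C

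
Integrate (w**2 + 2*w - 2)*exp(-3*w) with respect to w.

Use integration by parts with u = w**2 + 2*w - 2, dv = exp(-3*w) dw, so v = -exp(-3*w)/3.
Apply parts 2 times (tabular method): alternate signs, differentiate u down to 0, integrate dv up.

(-9*w**2 - 24*w + 10)*exp(-3*w)/27 + C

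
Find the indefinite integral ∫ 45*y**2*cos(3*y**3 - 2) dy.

5*sin(3*y**3 - 2) + C

Let u = 3*y**3 - 2, so du = (9*y**2) dy.
Rewriting, the integral becomes 5·∫ cos(u) du = 5·sin(u).
Substituting back, u = 3*y**3 - 2.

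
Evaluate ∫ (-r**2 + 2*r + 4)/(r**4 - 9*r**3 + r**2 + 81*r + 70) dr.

-31*log(r - 7)/144 + 11*log(r - 5)/84 + log(r + 1)/48 + 4*log(r + 2)/63 + C

Factor the denominator: (r - 7)*(r - 5)*(r + 1)*(r + 2).
Partial-fraction decomposition: 4/(63*(r + 2)) + 1/(48*(r + 1)) + 11/(84*(r - 5)) - 31/(144*(r - 7)).
Integrate each term: A/(r−a) contributes A·log|r−a|.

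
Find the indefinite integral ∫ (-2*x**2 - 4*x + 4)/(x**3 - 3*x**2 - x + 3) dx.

Factor the denominator: (x - 3)*(x - 1)*(x + 1).
Partial-fraction decomposition: 3/(4*(x + 1)) + 1/(2*(x - 1)) - 13/(4*(x - 3)).
Integrate each term: A/(x−a) contributes A·log|x−a|.

-13*log(x - 3)/4 + log(x - 1)/2 + 3*log(x + 1)/4 + C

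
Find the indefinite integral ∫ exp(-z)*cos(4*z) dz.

Let I denote the integral. Integrate by parts with u = cos(4*z), dv = exp(-z) dz, so v = -exp(-z): I = -exp(-z)*cos(4*z) − 4·∫ exp(-z)*sin(4*z) dz.
Apply parts again with u = sin(4*z), dv = exp(-z) dz: ∫ exp(-z)*sin(4*z) dz = -exp(-z)*sin(4*z) + 4·I. Substituting back brings back I: I = 4*exp(-z)*sin(4*z) - exp(-z)*cos(4*z) − 16·I.
Solving for I: (1 + 16)·I equals the remaining terms, so I = (1/17)·(4*exp(-z)*sin(4*z) - exp(-z)*cos(4*z)).

4*exp(-z)*sin(4*z)/17 - exp(-z)*cos(4*z)/17 + C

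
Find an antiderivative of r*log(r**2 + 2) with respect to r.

r**2*log(r**2 + 2)/2 - r**2/2 + log(r**2 + 2) + C

Let u = r**2 + 2, so du = (2*r) dr.
The integral becomes (1/2)·∫ log(u) du; integrate by parts with u′=log(u), dv′=du.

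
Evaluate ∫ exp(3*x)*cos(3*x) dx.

Let I denote the integral. Integrate by parts with u = cos(3*x), dv = exp(3*x) dx, so v = exp(3*x)/3: I = exp(3*x)*cos(3*x)/3 + ∫ exp(3*x)*sin(3*x) dx.
Apply parts again with u = sin(3*x), dv = exp(3*x) dx: ∫ exp(3*x)*sin(3*x) dx = exp(3*x)*sin(3*x)/3 − I. Substituting back brings back I: I = exp(3*x)*sin(3*x)/3 + exp(3*x)*cos(3*x)/3 − I.
Solving for I: (1 + 1)·I equals the remaining terms, so I = (1/2)·(exp(3*x)*sin(3*x)/3 + exp(3*x)*cos(3*x)/3).

exp(3*x)*sin(3*x)/6 + exp(3*x)*cos(3*x)/6 + C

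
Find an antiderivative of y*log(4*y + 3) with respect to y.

y**2*log(4*y + 3)/2 - y**2/4 + 3*y/8 - 9*log(4*y + 3)/32 + C

Use integration by parts with u = log(4*y + 3), dv = y dy.
Then du = 4/(4*y + 3) dy and v = y**2/2.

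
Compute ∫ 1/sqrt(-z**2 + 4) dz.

Substitute z = 2·sin(θ), so dz = 2·cos(θ) dθ and the radical becomes sqrt(-z**2 + 4) = 2·cos(θ) by the Pythagorean identity.
Integrate the resulting trig expression in θ, then back-substitute θ = asin(z/2), sin(θ) = z/2, cos(θ) = sqrt(-z**2 + 4)/2 (absorbing any constant into C).

asin(z/2) + C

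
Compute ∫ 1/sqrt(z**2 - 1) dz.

Substitute z = sec(θ), so dz = sec(θ)*tan(θ) dθ and the radical becomes sqrt(z**2 - 1) = tan(θ) by the Pythagorean identity.
Integrate the resulting trig expression in θ, then back-substitute sec(θ) = z, tan(θ) = sqrt(z**2 - 1) (absorbing any constant into C).

log(z + sqrt(z**2 - 1)) + C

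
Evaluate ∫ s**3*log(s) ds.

Use integration by parts with u = log(s), dv = s**3 ds.
Then du = 1/s ds and v = s**4/4.

s**4*log(s)/4 - s**4/16 + C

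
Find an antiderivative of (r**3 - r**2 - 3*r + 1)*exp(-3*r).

(-r**3 + 3*r)*exp(-3*r)/3 + C

Use integration by parts with u = r**3 - r**2 - 3*r + 1, dv = exp(-3*r) dr, so v = -exp(-3*r)/3.
Apply parts 3 times (tabular method): alternate signs, differentiate u down to 0, integrate dv up.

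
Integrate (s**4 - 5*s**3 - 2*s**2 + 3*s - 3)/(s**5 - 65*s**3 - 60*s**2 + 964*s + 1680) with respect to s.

101*log(s - 7)/429 + 19*log(s - 5)/693 + 13*log(s + 2)/168 - 529*log(s + 4)/396 + 2283*log(s + 6)/1144 + C

Factor the denominator: (s - 7)*(s - 5)*(s + 2)*(s + 4)*(s + 6).
Partial-fraction decomposition: 2283/(1144*(s + 6)) - 529/(396*(s + 4)) + 13/(168*(s + 2)) + 19/(693*(s - 5)) + 101/(429*(s - 7)).
Integrate each term: A/(s−a) contributes A·log|s−a|.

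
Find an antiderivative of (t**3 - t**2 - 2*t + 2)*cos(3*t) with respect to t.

t**3*sin(3*t)/3 - t**2*sin(3*t)/3 + t**2*cos(3*t)/3 - 8*t*sin(3*t)/9 - 2*t*cos(3*t)/9 + 20*sin(3*t)/27 - 8*cos(3*t)/27 + C

Use integration by parts with u = t**3 - t**2 - 2*t + 2, dv = cos(3*t) dt, so v = sin(3*t)/3.
Apply parts 3 times (tabular method): alternate signs, differentiate u down to 0, integrate dv up.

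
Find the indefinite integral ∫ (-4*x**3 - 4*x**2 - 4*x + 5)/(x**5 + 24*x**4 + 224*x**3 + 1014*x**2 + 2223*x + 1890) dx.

Factor the denominator: (x + 3)**2*(x + 5)*(x + 6)*(x + 7).
Partial-fraction decomposition: 1209/(32*(x + 7)) - 749/(9*(x + 6)) + 425/(8*(x + 5)) - 2213/(288*(x + 3)) + 89/(24*(x + 3)**2).
Integrate each term; A/(x−a) gives A·log|x−a|; A/(x−a)² gives −A/(x−a).

-2213*log(x + 3)/288 + 425*log(x + 5)/8 - 749*log(x + 6)/9 + 1209*log(x + 7)/32 - 89/(24*x + 72) + C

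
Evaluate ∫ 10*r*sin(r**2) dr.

-5*cos(r**2) + C

Let u = r**2, so du = (2*r) dr.
Rewriting, the integral becomes 5·∫ sin(u) du = 5·-cos(u).
Substituting back, u = r**2.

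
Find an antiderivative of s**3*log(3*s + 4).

s**4*log(3*s + 4)/4 - s**4/16 + s**3/9 - 2*s**2/9 + 16*s/27 - 64*log(3*s + 4)/81 + C

Use integration by parts with u = log(3*s + 4), dv = s**3 ds.
Then du = 3/(3*s + 4) ds and v = s**4/4.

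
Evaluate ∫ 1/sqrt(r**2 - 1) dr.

Substitute r = sec(θ), so dr = sec(θ)*tan(θ) dθ and the radical becomes sqrt(r**2 - 1) = tan(θ) by the Pythagorean identity.
Integrate the resulting trig expression in θ, then back-substitute sec(θ) = r, tan(θ) = sqrt(r**2 - 1) (absorbing any constant into C).

log(r + sqrt(r**2 - 1)) + C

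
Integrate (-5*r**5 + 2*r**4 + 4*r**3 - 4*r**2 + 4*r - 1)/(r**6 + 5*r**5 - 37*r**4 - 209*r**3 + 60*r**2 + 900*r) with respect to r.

-log(r)/900 - 35545*log(r - 6)/26136 + 3*log(r - 2)/56 - 61*log(r + 3)/27 - 30348*log(r + 5)/21175 - 1161/(55*r + 275) + C

Factor the denominator: r*(r - 6)*(r - 2)*(r + 3)*(r + 5)**2.
Partial-fraction decomposition: -30348/(21175*(r + 5)) + 1161/(55*(r + 5)**2) - 61/(27*(r + 3)) + 3/(56*(r - 2)) - 35545/(26136*(r - 6)) - 1/(900*r).
Integrate each term; A/(r−a) gives A·log|r−a|; A/(r−a)² gives −A/(r−a).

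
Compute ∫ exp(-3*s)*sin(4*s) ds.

-3*exp(-3*s)*sin(4*s)/25 - 4*exp(-3*s)*cos(4*s)/25 + C

Let I denote the integral. Integrate by parts with u = sin(4*s), dv = exp(-3*s) ds, so v = -exp(-3*s)/3: I = -exp(-3*s)*sin(4*s)/3 + (4/3)·∫ exp(-3*s)*cos(4*s) ds.
Apply parts again with u = cos(4*s), dv = exp(-3*s) ds: ∫ exp(-3*s)*cos(4*s) ds = -exp(-3*s)*cos(4*s)/3 − (4/3)·I. Substituting back brings back I: I = -exp(-3*s)*sin(4*s)/3 - 4*exp(-3*s)*cos(4*s)/9 − (16/9)·I.
Solving for I: (1 + 16/9)·I equals the remaining terms, so I = (9/25)·(-exp(-3*s)*sin(4*s)/3 - 4*exp(-3*s)*cos(4*s)/9).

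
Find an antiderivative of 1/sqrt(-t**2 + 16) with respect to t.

Substitute t = 4·sin(θ), so dt = 4·cos(θ) dθ and the radical becomes sqrt(-t**2 + 16) = 4·cos(θ) by the Pythagorean identity.
Integrate the resulting trig expression in θ, then back-substitute θ = asin(t/4), sin(θ) = t/4, cos(θ) = sqrt(-t**2 + 16)/4 (absorbing any constant into C).

asin(t/4) + C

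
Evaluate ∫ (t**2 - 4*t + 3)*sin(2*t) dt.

-t**2*cos(2*t)/2 + t*sin(2*t)/2 + 2*t*cos(2*t) - sin(2*t) - 5*cos(2*t)/4 + C

Use integration by parts with u = t**2 - 4*t + 3, dv = sin(2*t) dt, so v = -cos(2*t)/2.
Apply parts 2 times (tabular method): alternate signs, differentiate u down to 0, integrate dv up.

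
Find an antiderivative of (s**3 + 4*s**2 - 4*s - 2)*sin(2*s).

-s**3*cos(2*s)/2 + 3*s**2*sin(2*s)/4 - 2*s**2*cos(2*s) + 2*s*sin(2*s) + 11*s*cos(2*s)/4 - 11*sin(2*s)/8 + 2*cos(2*s) + C

Use integration by parts with u = s**3 + 4*s**2 - 4*s - 2, dv = sin(2*s) ds, so v = -cos(2*s)/2.
Apply parts 3 times (tabular method): alternate signs, differentiate u down to 0, integrate dv up.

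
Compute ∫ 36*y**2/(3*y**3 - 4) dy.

Let u = 3*y**3 - 4, so du = (9*y**2) dy.
Rewriting, the integral becomes 4·∫ 1/u du = 4·log(u).
Substituting back, u = 3*y**3 - 4.

4*log(3*y**3 - 4) + C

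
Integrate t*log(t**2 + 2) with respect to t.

t**2*log(t**2 + 2)/2 - t**2/2 + log(t**2 + 2) + C

Let u = t**2 + 2, so du = (2*t) dt.
The integral becomes (1/2)·∫ log(u) du; integrate by parts with u′=log(u), dv′=du.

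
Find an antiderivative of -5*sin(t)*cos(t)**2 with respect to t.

Let u = cos(t), so du = (-sin(t)) dt.
Rewriting, the integral becomes 5·∫ u^2 du = 5·u^3/3.
Substituting back, u = cos(t).

5*cos(t)**3/3 + C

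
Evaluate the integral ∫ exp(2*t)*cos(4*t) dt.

Let I denote the integral. Integrate by parts with u = cos(4*t), dv = exp(2*t) dt, so v = exp(2*t)/2: I = exp(2*t)*cos(4*t)/2 + 2·∫ exp(2*t)*sin(4*t) dt.
Apply parts again with u = sin(4*t), dv = exp(2*t) dt: ∫ exp(2*t)*sin(4*t) dt = exp(2*t)*sin(4*t)/2 − 2·I. Substituting back brings back I: I = exp(2*t)*sin(4*t) + exp(2*t)*cos(4*t)/2 − 4·I.
Solving for I: (1 + 4)·I equals the remaining terms, so I = (1/5)·(exp(2*t)*sin(4*t) + exp(2*t)*cos(4*t)/2).

exp(2*t)*sin(4*t)/5 + exp(2*t)*cos(4*t)/10 + C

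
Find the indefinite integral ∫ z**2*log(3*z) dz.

Use integration by parts with u = log(3*z), dv = z**2 dz.
Then du = 1/z dz and v = z**3/3.

z**3*(log(z) + log(3))/3 - z**3/9 + C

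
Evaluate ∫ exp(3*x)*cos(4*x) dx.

Let I denote the integral. Integrate by parts with u = cos(4*x), dv = exp(3*x) dx, so v = exp(3*x)/3: I = exp(3*x)*cos(4*x)/3 + (4/3)·∫ exp(3*x)*sin(4*x) dx.
Apply parts again with u = sin(4*x), dv = exp(3*x) dx: ∫ exp(3*x)*sin(4*x) dx = exp(3*x)*sin(4*x)/3 − (4/3)·I. Substituting back brings back I: I = 4*exp(3*x)*sin(4*x)/9 + exp(3*x)*cos(4*x)/3 − (16/9)·I.
Solving for I: (1 + 16/9)·I equals the remaining terms, so I = (9/25)·(4*exp(3*x)*sin(4*x)/9 + exp(3*x)*cos(4*x)/3).

4*exp(3*x)*sin(4*x)/25 + 3*exp(3*x)*cos(4*x)/25 + C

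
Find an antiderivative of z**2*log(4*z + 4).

z**3*log(4*z + 4)/3 - z**3/9 + z**2/6 - z/3 + log(z + 1)/3 + C

Use integration by parts with u = log(4*z + 4), dv = z**2 dz.
Then du = 4/(4*z + 4) dz and v = z**3/3.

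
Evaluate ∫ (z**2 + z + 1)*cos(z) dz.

z**2*sin(z) + z*sin(z) + 2*z*cos(z) - sin(z) + cos(z) + C

Use integration by parts with u = z**2 + z + 1, dv = cos(z) dz, so v = sin(z).
Apply parts 2 times (tabular method): alternate signs, differentiate u down to 0, integrate dv up.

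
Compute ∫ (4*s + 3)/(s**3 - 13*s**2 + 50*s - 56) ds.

Factor the denominator: (s - 7)*(s - 4)*(s - 2).
Partial-fraction decomposition: 11/(10*(s - 2)) - 19/(6*(s - 4)) + 31/(15*(s - 7)).
Integrate each term: A/(s−a) contributes A·log|s−a|.

31*log(s - 7)/15 - 19*log(s - 4)/6 + 11*log(s - 2)/10 + C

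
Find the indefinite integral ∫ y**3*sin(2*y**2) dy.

-y**2*cos(2*y**2)/4 + sin(2*y**2)/8 + C

Let u = y², du = 2y dy; rewrite as (1/2)∫ u^1·sin(2u) du.
Now integrate by parts 1 time.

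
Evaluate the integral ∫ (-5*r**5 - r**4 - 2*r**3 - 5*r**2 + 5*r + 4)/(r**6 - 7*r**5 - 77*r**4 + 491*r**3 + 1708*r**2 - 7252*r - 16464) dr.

Factor the denominator: (r - 7)**2*(r - 6)*(r + 2)*(r + 4)*(r + 7).
Partial-fraction decomposition: -6837/(3185*(r + 7)) + 408/(605*(r + 4)) - 67/(3240*(r + 2)) - 20377/(520*(r - 6)) + 17135026/(480249*(r - 7)) - 43664/(693*(r - 7)**2).
Integrate each term; A/(r−a) gives A·log|r−a|; A/(r−a)² gives −A/(r−a).

17135026*log(r - 7)/480249 - 20377*log(r - 6)/520 - 67*log(r + 2)/3240 + 408*log(r + 4)/605 - 6837*log(r + 7)/3185 + 43664/(693*r - 4851) + C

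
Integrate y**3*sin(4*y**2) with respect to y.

-y**2*cos(4*y**2)/8 + sin(4*y**2)/32 + C

Let u = y², du = 2y dy; rewrite as (1/2)∫ u^1·sin(4u) du.
Now integrate by parts 1 time.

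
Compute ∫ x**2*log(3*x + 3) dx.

Use integration by parts with u = log(3*x + 3), dv = x**2 dx.
Then du = 3/(3*x + 3) dx and v = x**3/3.

x**3*log(3*x + 3)/3 - x**3/9 + x**2/6 - x/3 + log(x + 1)/3 + C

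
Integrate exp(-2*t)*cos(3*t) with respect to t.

Let I denote the integral. Integrate by parts with u = cos(3*t), dv = exp(-2*t) dt, so v = -exp(-2*t)/2: I = -exp(-2*t)*cos(3*t)/2 − (3/2)·∫ exp(-2*t)*sin(3*t) dt.
Apply parts again with u = sin(3*t), dv = exp(-2*t) dt: ∫ exp(-2*t)*sin(3*t) dt = -exp(-2*t)*sin(3*t)/2 + (3/2)·I. Substituting back brings back I: I = 3*exp(-2*t)*sin(3*t)/4 - exp(-2*t)*cos(3*t)/2 − (9/4)·I.
Solving for I: (1 + 9/4)·I equals the remaining terms, so I = (4/13)·(3*exp(-2*t)*sin(3*t)/4 - exp(-2*t)*cos(3*t)/2).

3*exp(-2*t)*sin(3*t)/13 - 2*exp(-2*t)*cos(3*t)/13 + C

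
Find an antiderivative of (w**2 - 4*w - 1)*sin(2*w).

-w**2*cos(2*w)/2 + w*sin(2*w)/2 + 2*w*cos(2*w) - sin(2*w) + 3*cos(2*w)/4 + C

Use integration by parts with u = w**2 - 4*w - 1, dv = sin(2*w) dw, so v = -cos(2*w)/2.
Apply parts 2 times (tabular method): alternate signs, differentiate u down to 0, integrate dv up.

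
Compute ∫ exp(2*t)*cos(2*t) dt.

exp(2*t)*sin(2*t)/4 + exp(2*t)*cos(2*t)/4 + C

Let I denote the integral. Integrate by parts with u = cos(2*t), dv = exp(2*t) dt, so v = exp(2*t)/2: I = exp(2*t)*cos(2*t)/2 + ∫ exp(2*t)*sin(2*t) dt.
Apply parts again with u = sin(2*t), dv = exp(2*t) dt: ∫ exp(2*t)*sin(2*t) dt = exp(2*t)*sin(2*t)/2 − I. Substituting back brings back I: I = exp(2*t)*sin(2*t)/2 + exp(2*t)*cos(2*t)/2 − I.
Solving for I: (1 + 1)·I equals the remaining terms, so I = (1/2)·(exp(2*t)*sin(2*t)/2 + exp(2*t)*cos(2*t)/2).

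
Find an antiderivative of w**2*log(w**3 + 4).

Let u = w**3 + 4, so du = (3*w**2) dw.
The integral becomes (1/3)·∫ log(u) du; integrate by parts with u′=log(u), dv′=du.

w**3*log(w**3 + 4)/3 - w**3/3 + 4*log(w**3 + 4)/3 + C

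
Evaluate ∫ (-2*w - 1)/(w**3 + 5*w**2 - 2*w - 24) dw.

-log(w - 2)/6 - log(w + 3) + 7*log(w + 4)/6 + C

Factor the denominator: (w - 2)*(w + 3)*(w + 4).
Partial-fraction decomposition: 7/(6*(w + 4)) - 1/(w + 3) - 1/(6*(w - 2)).
Integrate each term: A/(w−a) contributes A·log|w−a|.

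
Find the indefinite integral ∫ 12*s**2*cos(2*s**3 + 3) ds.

Let u = 2*s**3 + 3, so du = (6*s**2) ds.
Rewriting, the integral becomes 2·∫ cos(u) du = 2·sin(u).
Substituting back, u = 2*s**3 + 3.

2*sin(2*s**3 + 3) + C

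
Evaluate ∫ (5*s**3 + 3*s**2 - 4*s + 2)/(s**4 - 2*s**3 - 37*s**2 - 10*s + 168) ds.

918*log(s - 7)/275 - 23*log(s - 2)/75 - 47*log(s + 3)/25 + 127*log(s + 4)/33 + C

Factor the denominator: (s - 7)*(s - 2)*(s + 3)*(s + 4).
Partial-fraction decomposition: 127/(33*(s + 4)) - 47/(25*(s + 3)) - 23/(75*(s - 2)) + 918/(275*(s - 7)).
Integrate each term: A/(s−a) contributes A·log|s−a|.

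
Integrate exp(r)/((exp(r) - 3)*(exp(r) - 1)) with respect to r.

Let u = e^r, du = e^r dr.
The integral becomes ∫ du/((u-3)(u-1)); decompose into partial fractions.

log(exp(r) - 3)/2 - log(exp(r) - 1)/2 + C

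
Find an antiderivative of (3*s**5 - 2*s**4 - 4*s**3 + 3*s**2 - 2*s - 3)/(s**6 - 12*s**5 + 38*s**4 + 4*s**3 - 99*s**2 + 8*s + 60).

Factor the denominator: (s - 6)*(s - 5)*(s - 2)*(s - 1)*(s + 1)**2.
Partial-fraction decomposition: 29/(1764*(s + 1)) + 1/(252*(s + 1)**2) + 1/(16*(s - 1)) + 37/(108*(s - 2)) - 7687/(432*(s - 5)) + 3993/(196*(s - 6)).
Integrate each term; A/(s−a) gives A·log|s−a|; A/(s−a)² gives −A/(s−a).

3993*log(s - 6)/196 - 7687*log(s - 5)/432 + 37*log(s - 2)/108 + log(s - 1)/16 + 29*log(s + 1)/1764 - 1/(252*s + 252) + C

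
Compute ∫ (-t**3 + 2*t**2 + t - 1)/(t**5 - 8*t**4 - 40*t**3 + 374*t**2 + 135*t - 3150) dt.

Factor the denominator: (t - 7)*(t - 5)**2*(t + 3)*(t + 6).
Partial-fraction decomposition: 281/(4719*(t + 6)) - 41/(1920*(t + 3)) + 6527/(15488*(t - 5)) + 71/(176*(t - 5)**2) - 239/(520*(t - 7)).
Integrate each term; A/(t−a) gives A·log|t−a|; A/(t−a)² gives −A/(t−a).

-239*log(t - 7)/520 + 6527*log(t - 5)/15488 - 41*log(t + 3)/1920 + 281*log(t + 6)/4719 - 71/(176*t - 880) + C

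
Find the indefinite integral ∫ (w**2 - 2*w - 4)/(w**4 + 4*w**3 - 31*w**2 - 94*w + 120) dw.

log(w - 5)/36 + log(w - 1)/28 + 2*log(w + 4)/9 - 2*log(w + 6)/7 + C

Factor the denominator: (w - 5)*(w - 1)*(w + 4)*(w + 6).
Partial-fraction decomposition: -2/(7*(w + 6)) + 2/(9*(w + 4)) + 1/(28*(w - 1)) + 1/(36*(w - 5)).
Integrate each term: A/(w−a) contributes A·log|w−a|.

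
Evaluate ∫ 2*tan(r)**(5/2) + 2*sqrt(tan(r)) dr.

Let u = tan(r), so du = (tan(r)**2 + 1) dr.
Rewriting, the integral becomes 2·∫ √u du = 2·(2/3)u^(3/2).
Substituting back, u = tan(r).

4*tan(r)**(3/2)/3 + C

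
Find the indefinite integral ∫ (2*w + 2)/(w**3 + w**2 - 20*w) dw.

-log(w)/10 + 5*log(w - 4)/18 - 8*log(w + 5)/45 + C

Factor the denominator: w*(w - 4)*(w + 5).
Partial-fraction decomposition: -8/(45*(w + 5)) + 5/(18*(w - 4)) - 1/(10*w).
Integrate each term: A/(w−a) contributes A·log|w−a|.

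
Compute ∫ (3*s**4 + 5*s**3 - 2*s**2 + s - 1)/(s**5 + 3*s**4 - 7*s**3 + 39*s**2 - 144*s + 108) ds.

Factor the denominator: (s - 2)*(s - 1)*(s + 6)*(s**2 + 9).
Partial-fraction decomposition: 4*(179*s + 150)/(585*(s**2 + 9)) + 2729/(2520*(s + 6)) - 3/(35*(s - 1)) + 81/(104*(s - 2)).
Integrate each term; A/(s−a) gives A·log|s−a|; the (Bs+D)/(s²+p²) term gives a log and an atan.

81*log(s - 2)/104 - 3*log(s - 1)/35 + 2729*log(s + 6)/2520 + 358*log(s**2 + 9)/585 + 40*atan(s/3)/117 + C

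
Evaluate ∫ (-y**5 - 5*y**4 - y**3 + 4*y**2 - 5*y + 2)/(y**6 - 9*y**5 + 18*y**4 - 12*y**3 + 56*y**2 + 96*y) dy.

log(y)/48 - 3589*log(y - 6)/840 + 1161*log(y - 4)/400 - 8*log(y + 1)/175 + 79*log(y**2 + 4)/400 - atan(y/2)/100 + C

Factor the denominator: y*(y - 6)*(y - 4)*(y + 1)*(y**2 + 4).
Partial-fraction decomposition: (79*y - 4)/(200*(y**2 + 4)) - 8/(175*(y + 1)) + 1161/(400*(y - 4)) - 3589/(840*(y - 6)) + 1/(48*y).
Integrate each term; A/(y−a) gives A·log|y−a|; the (By+D)/(y²+p²) term gives a log and an atan.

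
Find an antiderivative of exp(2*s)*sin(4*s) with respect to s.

exp(2*s)*sin(4*s)/10 - exp(2*s)*cos(4*s)/5 + C

Let I denote the integral. Integrate by parts with u = sin(4*s), dv = exp(2*s) ds, so v = exp(2*s)/2: I = exp(2*s)*sin(4*s)/2 − 2·∫ exp(2*s)*cos(4*s) ds.
Apply parts again with u = cos(4*s), dv = exp(2*s) ds: ∫ exp(2*s)*cos(4*s) ds = exp(2*s)*cos(4*s)/2 + 2·I. Substituting back brings back I: I = exp(2*s)*sin(4*s)/2 - exp(2*s)*cos(4*s) − 4·I.
Solving for I: (1 + 4)·I equals the remaining terms, so I = (1/5)·(exp(2*s)*sin(4*s)/2 - exp(2*s)*cos(4*s)).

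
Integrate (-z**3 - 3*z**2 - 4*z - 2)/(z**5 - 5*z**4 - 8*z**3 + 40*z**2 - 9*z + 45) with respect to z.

Factor the denominator: (z - 5)*(z - 3)*(z + 3)*(z**2 + 1).
Partial-fraction decomposition: -(7*z - 4)/(130*(z**2 + 1)) + 1/(48*(z + 3)) + 17/(30*(z - 3)) - 111/(208*(z - 5)).
Integrate each term; A/(z−a) gives A·log|z−a|; the (Bz+D)/(z²+p²) term gives a log and an atan.

-111*log(z - 5)/208 + 17*log(z - 3)/30 + log(z + 3)/48 - 7*log(z**2 + 1)/260 + 2*atan(z)/65 + C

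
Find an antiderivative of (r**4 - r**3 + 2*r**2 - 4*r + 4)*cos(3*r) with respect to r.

r**4*sin(3*r)/3 - r**3*sin(3*r)/3 + 4*r**3*cos(3*r)/9 + 2*r**2*sin(3*r)/9 - r**2*cos(3*r)/3 - 10*r*sin(3*r)/9 + 4*r*cos(3*r)/27 + 104*sin(3*r)/81 - 10*cos(3*r)/27 + C

Use integration by parts with u = r**4 - r**3 + 2*r**2 - 4*r + 4, dv = cos(3*r) dr, so v = sin(3*r)/3.
Apply parts 4 times (tabular method): alternate signs, differentiate u down to 0, integrate dv up.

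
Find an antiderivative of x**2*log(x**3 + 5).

x**3*log(x**3 + 5)/3 - x**3/3 + 5*log(x**3 + 5)/3 + C

Let u = x**3 + 5, so du = (3*x**2) dx.
The integral becomes (1/3)·∫ log(u) du; integrate by parts with u′=log(u), dv′=du.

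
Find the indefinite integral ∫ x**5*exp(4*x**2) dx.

Let u = x², du = 2x dx; rewrite as (1/2)∫ u^2·exp(4u) du.
Now integrate by parts 2 times.

(8*x**4 - 4*x**2 + 1)*exp(4*x**2)/64 + C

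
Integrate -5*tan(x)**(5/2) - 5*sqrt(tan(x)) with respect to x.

-10*tan(x)**(3/2)/3 + C

Let u = tan(x), so du = (tan(x)**2 + 1) dx.
Rewriting, the integral becomes -5·∫ √u du = -5·(2/3)u^(3/2).
Substituting back, u = tan(x).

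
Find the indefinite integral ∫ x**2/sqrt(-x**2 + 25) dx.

Substitute x = 5·sin(θ), so dx = 5·cos(θ) dθ and the radical becomes sqrt(-x**2 + 25) = 5·cos(θ) by the Pythagorean identity.
Integrate the resulting trig expression in θ, then back-substitute θ = asin(x/5), sin(θ) = x/5, cos(θ) = sqrt(-x**2 + 25)/5 (absorbing any constant into C).

-x*sqrt(-x**2 + 25)/2 + 25*asin(x/5)/2 + C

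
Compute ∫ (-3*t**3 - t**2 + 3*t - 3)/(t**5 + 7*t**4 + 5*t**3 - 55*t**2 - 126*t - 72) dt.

-log(t - 3)/10 + log(t + 1)/6 + 11*log(t + 2)/10 - 5*log(t + 3) + 23*log(t + 4)/6 + C

Factor the denominator: (t - 3)*(t + 1)*(t + 2)*(t + 3)*(t + 4).
Partial-fraction decomposition: 23/(6*(t + 4)) - 5/(t + 3) + 11/(10*(t + 2)) + 1/(6*(t + 1)) - 1/(10*(t - 3)).
Integrate each term: A/(t−a) contributes A·log|t−a|.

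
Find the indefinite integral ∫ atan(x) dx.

Use integration by parts with u = arctan(x), dv = dx.
Then du = 1/(x**2 + 1) dx.

x*atan(x) - log(x**2 + 1)/2 + C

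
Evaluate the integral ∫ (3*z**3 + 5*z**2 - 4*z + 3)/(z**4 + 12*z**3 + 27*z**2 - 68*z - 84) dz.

Factor the denominator: (z - 2)*(z + 1)*(z + 6)*(z + 7).
Partial-fraction decomposition: 251/(18*(z + 7)) - 441/(40*(z + 6)) - 1/(10*(z + 1)) + 13/(72*(z - 2)).
Integrate each term: A/(z−a) contributes A·log|z−a|.

13*log(z - 2)/72 - log(z + 1)/10 - 441*log(z + 6)/40 + 251*log(z + 7)/18 + C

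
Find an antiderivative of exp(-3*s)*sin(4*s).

-3*exp(-3*s)*sin(4*s)/25 - 4*exp(-3*s)*cos(4*s)/25 + C

Let I denote the integral. Integrate by parts with u = sin(4*s), dv = exp(-3*s) ds, so v = -exp(-3*s)/3: I = -exp(-3*s)*sin(4*s)/3 + (4/3)·∫ exp(-3*s)*cos(4*s) ds.
Apply parts again with u = cos(4*s), dv = exp(-3*s) ds: ∫ exp(-3*s)*cos(4*s) ds = -exp(-3*s)*cos(4*s)/3 − (4/3)·I. Substituting back brings back I: I = -exp(-3*s)*sin(4*s)/3 - 4*exp(-3*s)*cos(4*s)/9 − (16/9)·I.
Solving for I: (1 + 16/9)·I equals the remaining terms, so I = (9/25)·(-exp(-3*s)*sin(4*s)/3 - 4*exp(-3*s)*cos(4*s)/9).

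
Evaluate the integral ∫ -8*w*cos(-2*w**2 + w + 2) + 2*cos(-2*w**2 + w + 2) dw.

2*sin(-2*w**2 + w + 2) + C

Let u = 2*w**2 - w - 2, so du = (4*w - 1) dw.
Rewriting, the integral becomes -2·∫ cos(u) du = -2·sin(u).
Substituting back, u = 2*w**2 - w - 2.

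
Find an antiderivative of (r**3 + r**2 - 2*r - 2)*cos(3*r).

r**3*sin(3*r)/3 + r**2*sin(3*r)/3 + r**2*cos(3*r)/3 - 8*r*sin(3*r)/9 + 2*r*cos(3*r)/9 - 20*sin(3*r)/27 - 8*cos(3*r)/27 + C

Use integration by parts with u = r**3 + r**2 - 2*r - 2, dv = cos(3*r) dr, so v = sin(3*r)/3.
Apply parts 3 times (tabular method): alternate signs, differentiate u down to 0, integrate dv up.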